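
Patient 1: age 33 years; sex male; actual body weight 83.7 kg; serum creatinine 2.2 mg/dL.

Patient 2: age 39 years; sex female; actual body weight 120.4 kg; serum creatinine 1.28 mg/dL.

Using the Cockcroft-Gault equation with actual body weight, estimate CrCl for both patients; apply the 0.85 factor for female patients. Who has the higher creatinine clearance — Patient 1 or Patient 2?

Patient 2

Patient 1: CrCl = (140 − 33) × 83.7 / (72 × 2.2) = 8955.9 / 158.40 ≈ 56.5 mL/min
Patient 2: CrCl = (140 − 39) × 120.4 / (72 × 1.28) × 0.85 = 12160.4 / 92.16 × 0.85 ≈ 112.2 mL/min
56.5 vs 112.2 mL/min → Patient 2 is higher.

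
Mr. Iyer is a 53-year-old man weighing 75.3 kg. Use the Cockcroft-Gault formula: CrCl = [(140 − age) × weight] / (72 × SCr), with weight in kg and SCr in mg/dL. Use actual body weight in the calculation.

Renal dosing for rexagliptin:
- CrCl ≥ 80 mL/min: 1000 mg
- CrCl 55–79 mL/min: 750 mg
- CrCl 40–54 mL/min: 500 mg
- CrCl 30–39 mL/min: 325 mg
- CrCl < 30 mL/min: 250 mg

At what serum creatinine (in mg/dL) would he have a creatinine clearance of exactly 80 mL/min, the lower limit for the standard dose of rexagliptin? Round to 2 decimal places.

Standard dose requires CrCl ≥ 80 mL/min.
Set (140 − 53) × 75.3 / (72 × SCr) = 80
SCr = (140 − 53) × 75.3 / (72 × 80) = 1.137 mg/dL

1.14 mg/dL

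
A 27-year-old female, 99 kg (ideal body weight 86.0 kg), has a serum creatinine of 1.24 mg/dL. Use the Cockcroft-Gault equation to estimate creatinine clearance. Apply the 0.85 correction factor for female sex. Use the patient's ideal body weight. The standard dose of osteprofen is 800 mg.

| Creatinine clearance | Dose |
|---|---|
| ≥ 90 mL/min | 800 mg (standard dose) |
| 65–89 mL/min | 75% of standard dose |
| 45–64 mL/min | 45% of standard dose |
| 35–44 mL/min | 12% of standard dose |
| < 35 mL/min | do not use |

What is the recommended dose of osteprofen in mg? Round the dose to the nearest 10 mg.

800 mg

CrCl = (140 − 27) × 86 / (72 × 1.24) × 0.85 = 9718.0 / 89.28 × 0.85 ≈ 92.5 mL/min
CrCl ≈ 93 mL/min → bracket ≥ 90 mL/min.
100% of 800 mg = 800 mg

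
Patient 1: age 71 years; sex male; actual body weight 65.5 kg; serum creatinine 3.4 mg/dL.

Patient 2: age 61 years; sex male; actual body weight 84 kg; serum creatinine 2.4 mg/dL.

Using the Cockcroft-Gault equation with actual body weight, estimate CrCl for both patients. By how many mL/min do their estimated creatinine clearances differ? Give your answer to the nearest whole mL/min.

20 mL/min

Patient 1: CrCl = (140 − 71) × 65.5 / (72 × 3.4) = 4519.5 / 244.80 ≈ 18.5 mL/min
Patient 2: CrCl = (140 − 61) × 84 / (72 × 2.4) = 6636.0 / 172.80 ≈ 38.4 mL/min
|18.5 − 38.4| = 19.9 mL/min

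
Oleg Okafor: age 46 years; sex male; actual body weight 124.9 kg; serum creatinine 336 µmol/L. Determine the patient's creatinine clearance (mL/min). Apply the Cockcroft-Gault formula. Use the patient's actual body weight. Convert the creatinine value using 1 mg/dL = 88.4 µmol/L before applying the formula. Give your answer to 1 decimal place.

SCr = 336 / 88.4 = 3.801 mg/dL
CrCl = (140 − 46) × 124.9 / (72 × 3.801) = 11740.6 / 273.67 ≈ 42.9 mL/min

42.9 mL/min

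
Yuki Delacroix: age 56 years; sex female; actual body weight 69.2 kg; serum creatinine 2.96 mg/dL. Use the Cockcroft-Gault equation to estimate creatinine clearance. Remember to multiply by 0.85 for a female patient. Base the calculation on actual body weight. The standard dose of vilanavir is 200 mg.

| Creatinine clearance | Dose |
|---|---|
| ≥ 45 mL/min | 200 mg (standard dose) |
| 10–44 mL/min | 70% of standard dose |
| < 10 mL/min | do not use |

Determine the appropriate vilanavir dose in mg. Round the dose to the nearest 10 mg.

140 mg

CrCl = (140 − 56) × 69.2 / (72 × 2.96) × 0.85 = 5812.8 / 213.12 × 0.85 ≈ 23.2 mL/min
CrCl ≈ 23 mL/min → bracket 10–44 mL/min.
70% of 200 mg = 140 mg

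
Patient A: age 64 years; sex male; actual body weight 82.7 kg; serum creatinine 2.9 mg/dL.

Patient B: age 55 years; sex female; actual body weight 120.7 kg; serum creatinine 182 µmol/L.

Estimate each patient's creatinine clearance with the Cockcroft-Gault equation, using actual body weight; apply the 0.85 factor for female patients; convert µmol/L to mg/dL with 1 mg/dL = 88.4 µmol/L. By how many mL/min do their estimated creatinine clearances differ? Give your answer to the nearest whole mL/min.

Patient A: CrCl = (140 − 64) × 82.7 / (72 × 2.9) = 6285.2 / 208.80 ≈ 30.1 mL/min
Patient B: SCr = 182 / 88.4 = 2.059 mg/dL
Patient B: CrCl = (140 − 55) × 120.7 / (72 × 2.059) × 0.85 = 10259.5 / 148.25 × 0.85 ≈ 58.8 mL/min
|30.1 − 58.8| = 28.7 mL/min

29 mL/min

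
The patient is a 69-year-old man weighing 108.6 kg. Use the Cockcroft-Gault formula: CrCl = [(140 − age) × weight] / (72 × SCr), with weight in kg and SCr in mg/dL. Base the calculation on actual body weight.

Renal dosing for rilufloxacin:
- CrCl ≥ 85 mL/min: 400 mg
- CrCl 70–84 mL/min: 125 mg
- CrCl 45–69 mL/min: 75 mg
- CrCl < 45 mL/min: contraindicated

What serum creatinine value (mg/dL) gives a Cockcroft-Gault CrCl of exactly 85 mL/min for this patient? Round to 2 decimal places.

Standard dose requires CrCl ≥ 85 mL/min.
Set (140 − 69) × 108.6 / (72 × SCr) = 85
SCr = (140 − 69) × 108.6 / (72 × 85) = 1.260 mg/dL

1.26 mg/dL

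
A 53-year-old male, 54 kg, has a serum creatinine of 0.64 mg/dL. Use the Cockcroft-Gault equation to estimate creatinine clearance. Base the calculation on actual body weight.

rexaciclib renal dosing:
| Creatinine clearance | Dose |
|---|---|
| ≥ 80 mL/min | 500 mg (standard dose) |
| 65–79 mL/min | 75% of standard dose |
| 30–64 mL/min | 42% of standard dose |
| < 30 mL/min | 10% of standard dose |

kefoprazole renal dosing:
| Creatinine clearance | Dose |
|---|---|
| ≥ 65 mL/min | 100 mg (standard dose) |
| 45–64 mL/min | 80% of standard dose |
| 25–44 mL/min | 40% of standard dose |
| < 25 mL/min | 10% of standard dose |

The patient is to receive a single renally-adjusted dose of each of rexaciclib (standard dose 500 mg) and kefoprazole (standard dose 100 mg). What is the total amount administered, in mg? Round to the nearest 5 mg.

600 mg

CrCl = (140 − 53) × 54 / (72 × 0.64) = 4698.0 / 46.08 ≈ 102.0 mL/min
CrCl ≈ 102 mL/min.
rexaciclib: ≥ 80 mL/min → 100% of 500 mg = 500 mg.
kefoprazole: ≥ 65 mL/min → 100% of 100 mg = 100 mg.
Total = 500 + 100 = 600 mg.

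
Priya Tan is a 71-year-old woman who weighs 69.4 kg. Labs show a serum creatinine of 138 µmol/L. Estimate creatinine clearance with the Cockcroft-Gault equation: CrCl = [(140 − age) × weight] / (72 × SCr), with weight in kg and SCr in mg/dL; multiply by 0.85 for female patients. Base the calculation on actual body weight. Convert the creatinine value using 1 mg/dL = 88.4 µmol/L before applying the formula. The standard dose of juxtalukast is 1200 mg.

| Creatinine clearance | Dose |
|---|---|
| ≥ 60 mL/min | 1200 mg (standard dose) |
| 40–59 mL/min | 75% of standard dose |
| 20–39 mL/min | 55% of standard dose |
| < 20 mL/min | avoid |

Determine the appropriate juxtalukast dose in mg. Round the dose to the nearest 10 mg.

660 mg

SCr = 138 / 88.4 = 1.561 mg/dL
CrCl = (140 − 71) × 69.4 / (72 × 1.561) × 0.85 = 4788.6 / 112.39 × 0.85 ≈ 36.2 mL/min
CrCl ≈ 36 mL/min → bracket 20–39 mL/min.
55% of 1200 mg = 660 mg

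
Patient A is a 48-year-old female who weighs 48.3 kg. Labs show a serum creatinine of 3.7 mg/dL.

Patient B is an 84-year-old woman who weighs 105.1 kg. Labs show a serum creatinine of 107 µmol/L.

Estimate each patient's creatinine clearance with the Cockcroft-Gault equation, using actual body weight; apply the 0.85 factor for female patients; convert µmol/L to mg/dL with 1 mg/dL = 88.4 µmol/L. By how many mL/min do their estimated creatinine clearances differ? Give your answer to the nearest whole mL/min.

Patient A: CrCl = (140 − 48) × 48.3 / (72 × 3.7) × 0.85 = 4443.6 / 266.40 × 0.85 ≈ 14.2 mL/min
Patient B: SCr = 107 / 88.4 = 1.21 mg/dL
Patient B: CrCl = (140 − 84) × 105.1 / (72 × 1.21) × 0.85 = 5885.6 / 87.12 × 0.85 ≈ 57.4 mL/min
|14.2 − 57.4| = 43.2 mL/min

43 mL/min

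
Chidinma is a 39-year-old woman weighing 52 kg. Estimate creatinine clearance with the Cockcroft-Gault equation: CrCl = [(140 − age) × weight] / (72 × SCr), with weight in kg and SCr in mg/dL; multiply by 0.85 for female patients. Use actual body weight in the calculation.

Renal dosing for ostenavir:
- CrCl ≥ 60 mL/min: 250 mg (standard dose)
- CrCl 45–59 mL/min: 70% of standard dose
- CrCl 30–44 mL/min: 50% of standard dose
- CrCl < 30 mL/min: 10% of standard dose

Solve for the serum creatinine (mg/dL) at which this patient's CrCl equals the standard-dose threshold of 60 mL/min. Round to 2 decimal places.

1.03 mg/dL

Standard dose requires CrCl ≥ 60 mL/min.
Set (140 − 39) × 52 × 0.85 / (72 × SCr) = 60
SCr = (140 − 39) × 52 × 0.85 / (72 × 60) = 1.033 mg/dL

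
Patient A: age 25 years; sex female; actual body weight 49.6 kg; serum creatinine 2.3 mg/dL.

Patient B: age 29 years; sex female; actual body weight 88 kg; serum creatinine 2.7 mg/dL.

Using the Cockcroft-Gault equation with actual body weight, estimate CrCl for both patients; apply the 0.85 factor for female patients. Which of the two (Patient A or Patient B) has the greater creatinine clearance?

Patient B

Patient A: CrCl = (140 − 25) × 49.6 / (72 × 2.3) × 0.85 = 5704.0 / 165.60 × 0.85 ≈ 29.3 mL/min
Patient B: CrCl = (140 − 29) × 88 / (72 × 2.7) × 0.85 = 9768.0 / 194.40 × 0.85 ≈ 42.7 mL/min
29.3 vs 42.7 mL/min → Patient B is higher.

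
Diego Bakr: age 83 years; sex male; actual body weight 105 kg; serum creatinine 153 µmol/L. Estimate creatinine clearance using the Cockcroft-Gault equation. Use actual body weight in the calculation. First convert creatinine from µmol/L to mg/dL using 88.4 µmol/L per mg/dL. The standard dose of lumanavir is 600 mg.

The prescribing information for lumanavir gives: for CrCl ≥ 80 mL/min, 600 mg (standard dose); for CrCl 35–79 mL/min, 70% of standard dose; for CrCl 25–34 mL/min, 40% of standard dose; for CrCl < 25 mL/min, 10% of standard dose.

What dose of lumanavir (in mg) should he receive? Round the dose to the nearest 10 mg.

420 mg

SCr = 153 / 88.4 = 1.731 mg/dL
CrCl = (140 − 83) × 105 / (72 × 1.731) = 5985.0 / 124.63 ≈ 48.0 mL/min
CrCl ≈ 48 mL/min → bracket 35–79 mL/min.
70% of 600 mg = 420 mg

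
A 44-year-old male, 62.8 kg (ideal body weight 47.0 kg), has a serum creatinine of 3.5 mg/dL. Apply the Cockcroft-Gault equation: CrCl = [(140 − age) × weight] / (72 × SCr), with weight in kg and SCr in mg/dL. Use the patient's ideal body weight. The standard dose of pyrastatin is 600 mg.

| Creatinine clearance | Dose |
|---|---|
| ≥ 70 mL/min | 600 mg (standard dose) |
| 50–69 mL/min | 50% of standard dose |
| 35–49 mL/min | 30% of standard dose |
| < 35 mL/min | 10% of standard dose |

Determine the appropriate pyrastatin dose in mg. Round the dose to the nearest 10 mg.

CrCl = (140 − 44) × 47 / (72 × 3.5) = 4512.0 / 252.00 ≈ 17.9 mL/min
CrCl ≈ 18 mL/min → bracket < 35 mL/min.
10% of 600 mg = 60 mg

60 mg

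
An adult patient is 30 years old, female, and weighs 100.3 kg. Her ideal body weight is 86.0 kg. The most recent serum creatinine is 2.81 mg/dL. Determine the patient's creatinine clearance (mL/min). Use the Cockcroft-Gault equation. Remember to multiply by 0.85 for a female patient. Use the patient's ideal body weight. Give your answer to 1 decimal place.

39.7 mL/min

CrCl = (140 − 30) × 86 / (72 × 2.81) × 0.85 = 9460.0 / 202.32 × 0.85 ≈ 39.7 mL/min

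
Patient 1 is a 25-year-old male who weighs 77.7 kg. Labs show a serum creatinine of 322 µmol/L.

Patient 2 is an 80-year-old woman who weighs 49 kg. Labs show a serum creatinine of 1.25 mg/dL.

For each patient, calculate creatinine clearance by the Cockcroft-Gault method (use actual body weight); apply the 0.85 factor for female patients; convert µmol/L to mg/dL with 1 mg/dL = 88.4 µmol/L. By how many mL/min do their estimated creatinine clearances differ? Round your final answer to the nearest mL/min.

Patient 1: SCr = 322 / 88.4 = 3.643 mg/dL
Patient 1: CrCl = (140 − 25) × 77.7 / (72 × 3.643) = 8935.5 / 262.30 ≈ 34.1 mL/min
Patient 2: CrCl = (140 − 80) × 49 / (72 × 1.25) × 0.85 = 2940.0 / 90.00 × 0.85 ≈ 27.8 mL/min
|34.1 − 27.8| = 6.3 mL/min

6 mL/min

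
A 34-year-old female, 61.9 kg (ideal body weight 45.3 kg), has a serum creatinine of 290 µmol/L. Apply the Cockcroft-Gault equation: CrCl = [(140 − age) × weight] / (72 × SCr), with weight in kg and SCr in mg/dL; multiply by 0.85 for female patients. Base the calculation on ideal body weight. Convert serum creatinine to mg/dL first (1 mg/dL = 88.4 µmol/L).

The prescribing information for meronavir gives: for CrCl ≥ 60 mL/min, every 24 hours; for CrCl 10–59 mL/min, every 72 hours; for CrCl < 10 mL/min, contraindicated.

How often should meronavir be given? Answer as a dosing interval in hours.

every 72 hours

SCr = 290 / 88.4 = 3.281 mg/dL
CrCl = (140 − 34) × 45.3 / (72 × 3.281) × 0.85 = 4801.8 / 236.23 × 0.85 ≈ 17.3 mL/min
CrCl ≈ 17 mL/min → bracket 10–59 mL/min → every 72 hours.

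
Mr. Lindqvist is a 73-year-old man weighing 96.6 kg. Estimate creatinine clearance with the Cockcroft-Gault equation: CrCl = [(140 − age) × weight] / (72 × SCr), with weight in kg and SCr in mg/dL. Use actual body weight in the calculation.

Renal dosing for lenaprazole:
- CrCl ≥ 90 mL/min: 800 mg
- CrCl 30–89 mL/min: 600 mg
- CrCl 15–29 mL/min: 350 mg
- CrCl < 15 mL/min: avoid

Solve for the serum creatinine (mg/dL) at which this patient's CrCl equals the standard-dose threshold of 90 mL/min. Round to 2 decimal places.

Standard dose requires CrCl ≥ 90 mL/min.
Set (140 − 73) × 96.6 / (72 × SCr) = 90
SCr = (140 − 73) × 96.6 / (72 × 90) = 0.999 mg/dL

1.00 mg/dL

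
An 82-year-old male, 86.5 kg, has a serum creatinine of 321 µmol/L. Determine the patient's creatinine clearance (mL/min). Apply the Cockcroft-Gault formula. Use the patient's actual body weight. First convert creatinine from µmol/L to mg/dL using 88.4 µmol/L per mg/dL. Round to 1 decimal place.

19.2 mL/min

SCr = 321 / 88.4 = 3.631 mg/dL
CrCl = (140 − 82) × 86.5 / (72 × 3.631) = 5017.0 / 261.43 ≈ 19.2 mL/min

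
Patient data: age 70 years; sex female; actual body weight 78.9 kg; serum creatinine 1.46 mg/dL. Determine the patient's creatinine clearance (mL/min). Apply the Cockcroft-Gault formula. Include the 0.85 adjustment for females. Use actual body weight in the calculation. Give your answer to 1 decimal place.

CrCl = (140 − 70) × 78.9 / (72 × 1.46) × 0.85 = 5523.0 / 105.12 × 0.85 ≈ 44.7 mL/min

44.7 mL/min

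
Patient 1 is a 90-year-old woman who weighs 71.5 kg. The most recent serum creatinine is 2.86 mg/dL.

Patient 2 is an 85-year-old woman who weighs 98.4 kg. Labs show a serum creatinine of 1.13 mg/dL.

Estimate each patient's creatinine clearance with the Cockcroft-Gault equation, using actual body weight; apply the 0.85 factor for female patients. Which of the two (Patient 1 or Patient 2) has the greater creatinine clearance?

Patient 1: CrCl = (140 − 90) × 71.5 / (72 × 2.86) × 0.85 = 3575.0 / 205.92 × 0.85 ≈ 14.8 mL/min
Patient 2: CrCl = (140 − 85) × 98.4 / (72 × 1.13) × 0.85 = 5412.0 / 81.36 × 0.85 ≈ 56.5 mL/min
14.8 vs 56.5 mL/min → Patient 2 is higher.

Patient 2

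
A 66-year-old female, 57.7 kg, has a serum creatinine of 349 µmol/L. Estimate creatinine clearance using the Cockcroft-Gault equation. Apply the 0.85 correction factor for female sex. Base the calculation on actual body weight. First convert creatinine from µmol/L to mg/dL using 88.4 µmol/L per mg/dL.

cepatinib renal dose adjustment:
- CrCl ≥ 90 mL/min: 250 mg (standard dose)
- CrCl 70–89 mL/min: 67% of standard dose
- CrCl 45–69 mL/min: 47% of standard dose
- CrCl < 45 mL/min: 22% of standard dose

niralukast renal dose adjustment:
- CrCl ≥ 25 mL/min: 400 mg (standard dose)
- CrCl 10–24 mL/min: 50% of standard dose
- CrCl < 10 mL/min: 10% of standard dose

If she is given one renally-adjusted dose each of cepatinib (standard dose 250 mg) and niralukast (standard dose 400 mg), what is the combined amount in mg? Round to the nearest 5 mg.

255 mg

SCr = 349 / 88.4 = 3.948 mg/dL
CrCl = (140 − 66) × 57.7 / (72 × 3.948) × 0.85 = 4269.8 / 284.26 × 0.85 ≈ 12.8 mL/min
CrCl ≈ 13 mL/min.
cepatinib: < 45 mL/min → 22% of 250 mg = 55 mg.
niralukast: 10–24 mL/min → 50% of 400 mg = 200 mg.
Total = 55 + 200 = 255 mg.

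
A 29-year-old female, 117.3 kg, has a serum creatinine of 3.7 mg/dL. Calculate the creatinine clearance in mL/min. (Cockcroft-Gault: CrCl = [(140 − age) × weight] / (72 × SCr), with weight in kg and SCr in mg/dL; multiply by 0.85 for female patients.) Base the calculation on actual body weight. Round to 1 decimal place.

CrCl = (140 − 29) × 117.3 / (72 × 3.7) × 0.85 = 13020.3 / 266.40 × 0.85 ≈ 41.5 mL/min

41.5 mL/min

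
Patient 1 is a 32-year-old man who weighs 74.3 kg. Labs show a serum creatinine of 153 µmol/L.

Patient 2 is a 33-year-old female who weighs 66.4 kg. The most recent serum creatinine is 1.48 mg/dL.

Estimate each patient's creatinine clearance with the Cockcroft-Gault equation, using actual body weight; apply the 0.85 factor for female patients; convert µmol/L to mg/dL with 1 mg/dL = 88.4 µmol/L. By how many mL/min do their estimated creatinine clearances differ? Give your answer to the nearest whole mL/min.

Patient 1: SCr = 153 / 88.4 = 1.731 mg/dL
Patient 1: CrCl = (140 − 32) × 74.3 / (72 × 1.731) = 8024.4 / 124.63 ≈ 64.4 mL/min
Patient 2: CrCl = (140 − 33) × 66.4 / (72 × 1.48) × 0.85 = 7104.8 / 106.56 × 0.85 ≈ 56.7 mL/min
|64.4 − 56.7| = 7.7 mL/min

8 mL/min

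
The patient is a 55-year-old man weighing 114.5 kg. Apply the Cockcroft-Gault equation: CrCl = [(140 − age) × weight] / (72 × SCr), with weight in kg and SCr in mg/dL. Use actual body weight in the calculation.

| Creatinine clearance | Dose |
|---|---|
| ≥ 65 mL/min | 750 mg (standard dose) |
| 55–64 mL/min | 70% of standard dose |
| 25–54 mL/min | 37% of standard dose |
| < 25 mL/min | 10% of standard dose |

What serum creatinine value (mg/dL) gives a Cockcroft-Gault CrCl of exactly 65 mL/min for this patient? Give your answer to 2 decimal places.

Standard dose requires CrCl ≥ 65 mL/min.
Set (140 − 55) × 114.5 / (72 × SCr) = 65
SCr = (140 − 55) × 114.5 / (72 × 65) = 2.080 mg/dL

2.08 mg/dL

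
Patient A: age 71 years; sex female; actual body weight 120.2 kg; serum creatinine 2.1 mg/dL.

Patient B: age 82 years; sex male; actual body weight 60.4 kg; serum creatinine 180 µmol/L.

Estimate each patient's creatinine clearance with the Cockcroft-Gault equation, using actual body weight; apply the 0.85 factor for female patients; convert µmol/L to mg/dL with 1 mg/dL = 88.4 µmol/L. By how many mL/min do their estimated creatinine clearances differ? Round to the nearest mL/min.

23 mL/min

Patient A: CrCl = (140 − 71) × 120.2 / (72 × 2.1) × 0.85 = 8293.8 / 151.20 × 0.85 ≈ 46.6 mL/min
Patient B: SCr = 180 / 88.4 = 2.036 mg/dL
Patient B: CrCl = (140 − 82) × 60.4 / (72 × 2.036) = 3503.2 / 146.59 ≈ 23.9 mL/min
|46.6 − 23.9| = 22.7 mL/min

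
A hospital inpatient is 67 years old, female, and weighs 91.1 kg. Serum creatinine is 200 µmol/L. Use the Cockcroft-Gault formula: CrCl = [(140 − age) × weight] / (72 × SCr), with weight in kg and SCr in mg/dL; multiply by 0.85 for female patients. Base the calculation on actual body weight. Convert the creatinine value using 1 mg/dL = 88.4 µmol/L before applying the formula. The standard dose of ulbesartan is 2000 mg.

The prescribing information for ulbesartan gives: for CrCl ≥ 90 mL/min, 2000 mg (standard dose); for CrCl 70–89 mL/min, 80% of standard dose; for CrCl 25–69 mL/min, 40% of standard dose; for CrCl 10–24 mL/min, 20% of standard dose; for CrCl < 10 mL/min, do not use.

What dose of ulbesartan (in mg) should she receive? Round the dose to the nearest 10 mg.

SCr = 200 / 88.4 = 2.262 mg/dL
CrCl = (140 − 67) × 91.1 / (72 × 2.262) × 0.85 = 6650.3 / 162.86 × 0.85 ≈ 34.7 mL/min
CrCl ≈ 35 mL/min → bracket 25–69 mL/min.
40% of 2000 mg = 800 mg

800 mg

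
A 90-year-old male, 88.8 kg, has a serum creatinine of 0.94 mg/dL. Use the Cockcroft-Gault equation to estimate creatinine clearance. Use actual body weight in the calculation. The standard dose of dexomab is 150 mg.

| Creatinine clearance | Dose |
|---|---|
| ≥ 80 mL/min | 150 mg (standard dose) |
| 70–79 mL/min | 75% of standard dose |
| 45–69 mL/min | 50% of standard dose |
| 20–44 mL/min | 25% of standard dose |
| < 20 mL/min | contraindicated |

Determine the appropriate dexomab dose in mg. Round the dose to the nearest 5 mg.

75 mg

CrCl = (140 − 90) × 88.8 / (72 × 0.94) = 4440.0 / 67.68 ≈ 65.6 mL/min
CrCl ≈ 66 mL/min → bracket 45–69 mL/min.
50% of 150 mg = 75 mg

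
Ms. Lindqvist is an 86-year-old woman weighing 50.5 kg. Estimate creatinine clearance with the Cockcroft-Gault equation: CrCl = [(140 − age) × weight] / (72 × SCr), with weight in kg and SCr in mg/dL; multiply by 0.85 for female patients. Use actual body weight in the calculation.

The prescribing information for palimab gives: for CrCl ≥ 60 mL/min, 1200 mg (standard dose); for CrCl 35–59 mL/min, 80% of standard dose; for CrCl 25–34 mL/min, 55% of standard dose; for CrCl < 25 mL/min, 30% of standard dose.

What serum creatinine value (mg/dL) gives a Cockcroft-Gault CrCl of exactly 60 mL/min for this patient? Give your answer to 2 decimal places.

Standard dose requires CrCl ≥ 60 mL/min.
Set (140 − 86) × 50.5 × 0.85 / (72 × SCr) = 60
SCr = (140 − 86) × 50.5 × 0.85 / (72 × 60) = 0.537 mg/dL

0.54 mg/dL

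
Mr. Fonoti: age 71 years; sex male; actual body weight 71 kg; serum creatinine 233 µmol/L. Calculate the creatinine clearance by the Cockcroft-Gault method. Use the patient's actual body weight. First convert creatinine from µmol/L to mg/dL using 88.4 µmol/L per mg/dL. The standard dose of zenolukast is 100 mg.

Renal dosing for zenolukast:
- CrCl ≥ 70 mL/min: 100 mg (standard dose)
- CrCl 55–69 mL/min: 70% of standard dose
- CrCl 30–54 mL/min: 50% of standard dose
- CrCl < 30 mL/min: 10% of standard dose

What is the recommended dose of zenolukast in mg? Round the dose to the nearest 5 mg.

10 mg

SCr = 233 / 88.4 = 2.636 mg/dL
CrCl = (140 − 71) × 71 / (72 × 2.636) = 4899.0 / 189.79 ≈ 25.8 mL/min
CrCl ≈ 26 mL/min → bracket < 30 mL/min.
10% of 100 mg = 10 mg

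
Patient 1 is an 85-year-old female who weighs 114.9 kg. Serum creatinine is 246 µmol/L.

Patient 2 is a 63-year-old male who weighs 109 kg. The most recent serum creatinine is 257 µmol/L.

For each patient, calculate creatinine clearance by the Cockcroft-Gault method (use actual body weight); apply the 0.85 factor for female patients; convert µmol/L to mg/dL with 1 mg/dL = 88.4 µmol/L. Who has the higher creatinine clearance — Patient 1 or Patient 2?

Patient 2

Patient 1: SCr = 246 / 88.4 = 2.783 mg/dL
Patient 1: CrCl = (140 − 85) × 114.9 / (72 × 2.783) × 0.85 = 6319.5 / 200.38 × 0.85 ≈ 26.8 mL/min
Patient 2: SCr = 257 / 88.4 = 2.907 mg/dL
Patient 2: CrCl = (140 − 63) × 109 / (72 × 2.907) = 8393.0 / 209.30 ≈ 40.1 mL/min
26.8 vs 40.1 mL/min → Patient 2 is higher.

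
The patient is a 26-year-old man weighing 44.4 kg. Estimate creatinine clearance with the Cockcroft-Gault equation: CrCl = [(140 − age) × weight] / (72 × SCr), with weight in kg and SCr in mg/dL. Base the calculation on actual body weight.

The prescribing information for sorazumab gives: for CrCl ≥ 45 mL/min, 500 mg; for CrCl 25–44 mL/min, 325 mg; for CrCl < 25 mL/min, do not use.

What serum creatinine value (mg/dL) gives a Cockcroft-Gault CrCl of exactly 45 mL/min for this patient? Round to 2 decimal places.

1.56 mg/dL

Standard dose requires CrCl ≥ 45 mL/min.
Set (140 − 26) × 44.4 / (72 × SCr) = 45
SCr = (140 − 26) × 44.4 / (72 × 45) = 1.562 mg/dL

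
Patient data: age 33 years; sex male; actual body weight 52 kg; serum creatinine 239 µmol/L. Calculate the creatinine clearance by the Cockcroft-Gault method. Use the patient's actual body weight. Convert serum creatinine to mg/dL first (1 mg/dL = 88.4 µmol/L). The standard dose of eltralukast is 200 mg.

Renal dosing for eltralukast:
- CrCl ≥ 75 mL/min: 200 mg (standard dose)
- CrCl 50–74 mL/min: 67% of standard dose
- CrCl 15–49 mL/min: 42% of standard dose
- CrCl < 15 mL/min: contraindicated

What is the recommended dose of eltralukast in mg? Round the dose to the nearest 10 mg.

80 mg

SCr = 239 / 88.4 = 2.704 mg/dL
CrCl = (140 − 33) × 52 / (72 × 2.704) = 5564.0 / 194.69 ≈ 28.6 mL/min
CrCl ≈ 29 mL/min → bracket 15–49 mL/min.
42% of 200 mg = 84 mg → 80 mg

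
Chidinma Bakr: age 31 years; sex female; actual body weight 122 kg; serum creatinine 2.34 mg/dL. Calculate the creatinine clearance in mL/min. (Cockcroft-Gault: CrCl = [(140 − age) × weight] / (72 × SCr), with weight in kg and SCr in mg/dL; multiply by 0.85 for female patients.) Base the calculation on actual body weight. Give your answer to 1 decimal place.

CrCl = (140 − 31) × 122 / (72 × 2.34) × 0.85 = 13298.0 / 168.48 × 0.85 ≈ 67.1 mL/min

67.1 mL/min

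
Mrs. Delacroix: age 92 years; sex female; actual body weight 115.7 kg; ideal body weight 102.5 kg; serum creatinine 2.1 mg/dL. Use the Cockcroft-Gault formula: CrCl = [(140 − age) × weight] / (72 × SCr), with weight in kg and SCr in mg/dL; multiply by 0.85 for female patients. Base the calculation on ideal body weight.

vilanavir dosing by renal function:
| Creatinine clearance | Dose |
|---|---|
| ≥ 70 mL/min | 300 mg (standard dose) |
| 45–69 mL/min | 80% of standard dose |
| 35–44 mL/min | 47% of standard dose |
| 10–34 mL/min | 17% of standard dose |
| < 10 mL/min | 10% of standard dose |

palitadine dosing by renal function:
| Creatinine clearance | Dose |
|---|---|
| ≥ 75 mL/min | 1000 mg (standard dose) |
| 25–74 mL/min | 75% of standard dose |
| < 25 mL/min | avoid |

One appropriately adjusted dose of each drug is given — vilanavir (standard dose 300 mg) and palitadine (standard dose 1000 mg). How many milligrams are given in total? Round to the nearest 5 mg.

CrCl = (140 − 92) × 102.5 / (72 × 2.1) × 0.85 = 4920.0 / 151.20 × 0.85 ≈ 27.7 mL/min
CrCl ≈ 28 mL/min.
vilanavir: 10–34 mL/min → 17% of 300 mg = 51 mg.
palitadine: 25–74 mL/min → 75% of 1000 mg = 750 mg.
Total = 51 + 750 = 801 mg.

800 mg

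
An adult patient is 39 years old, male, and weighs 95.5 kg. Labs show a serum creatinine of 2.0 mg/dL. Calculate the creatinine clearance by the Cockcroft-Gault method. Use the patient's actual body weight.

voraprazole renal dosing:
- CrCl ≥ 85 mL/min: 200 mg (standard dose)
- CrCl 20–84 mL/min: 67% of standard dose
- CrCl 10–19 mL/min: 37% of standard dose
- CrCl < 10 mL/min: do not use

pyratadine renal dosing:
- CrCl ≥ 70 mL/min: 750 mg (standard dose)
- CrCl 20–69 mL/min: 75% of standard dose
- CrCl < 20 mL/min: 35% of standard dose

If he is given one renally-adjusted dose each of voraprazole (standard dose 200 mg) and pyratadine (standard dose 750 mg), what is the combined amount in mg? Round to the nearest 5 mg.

CrCl = (140 − 39) × 95.5 / (72 × 2) = 9645.5 / 144.00 ≈ 67.0 mL/min
CrCl ≈ 67 mL/min.
voraprazole: 20–84 mL/min → 67% of 200 mg = 134 mg.
pyratadine: 20–69 mL/min → 75% of 750 mg = 562.5 mg.
Total = 134 + 562.5 = 696.5 mg.

695 mg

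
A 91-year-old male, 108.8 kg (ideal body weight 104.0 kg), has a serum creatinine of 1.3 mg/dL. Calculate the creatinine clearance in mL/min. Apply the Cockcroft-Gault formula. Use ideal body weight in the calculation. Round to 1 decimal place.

54.4 mL/min

CrCl = (140 − 91) × 104 / (72 × 1.3) = 5096.0 / 93.60 ≈ 54.4 mL/min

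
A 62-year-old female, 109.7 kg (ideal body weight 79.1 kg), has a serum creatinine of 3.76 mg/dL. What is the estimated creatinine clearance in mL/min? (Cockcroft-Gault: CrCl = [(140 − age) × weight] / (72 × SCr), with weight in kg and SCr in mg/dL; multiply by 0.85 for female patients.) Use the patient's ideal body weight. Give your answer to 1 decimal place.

CrCl = (140 − 62) × 79.1 / (72 × 3.76) × 0.85 = 6169.8 / 270.72 × 0.85 ≈ 19.4 mL/min

19.4 mL/min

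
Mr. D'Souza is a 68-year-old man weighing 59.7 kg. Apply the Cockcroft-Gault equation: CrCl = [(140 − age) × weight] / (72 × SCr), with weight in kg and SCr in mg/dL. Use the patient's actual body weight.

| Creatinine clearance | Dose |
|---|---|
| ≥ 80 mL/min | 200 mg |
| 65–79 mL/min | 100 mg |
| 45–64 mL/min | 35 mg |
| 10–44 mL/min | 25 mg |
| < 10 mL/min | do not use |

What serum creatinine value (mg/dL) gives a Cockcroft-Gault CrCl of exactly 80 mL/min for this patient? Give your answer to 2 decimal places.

Standard dose requires CrCl ≥ 80 mL/min.
Set (140 − 68) × 59.7 / (72 × SCr) = 80
SCr = (140 − 68) × 59.7 / (72 × 80) = 0.746 mg/dL

0.75 mg/dL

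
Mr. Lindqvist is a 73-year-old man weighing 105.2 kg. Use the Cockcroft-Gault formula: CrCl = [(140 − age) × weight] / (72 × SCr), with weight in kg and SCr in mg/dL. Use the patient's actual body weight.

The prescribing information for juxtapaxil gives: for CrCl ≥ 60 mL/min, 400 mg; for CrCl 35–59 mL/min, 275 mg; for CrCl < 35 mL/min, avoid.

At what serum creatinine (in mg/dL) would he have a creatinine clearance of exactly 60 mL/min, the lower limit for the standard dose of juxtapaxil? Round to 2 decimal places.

Standard dose requires CrCl ≥ 60 mL/min.
Set (140 − 73) × 105.2 / (72 × SCr) = 60
SCr = (140 − 73) × 105.2 / (72 × 60) = 1.632 mg/dL

1.63 mg/dL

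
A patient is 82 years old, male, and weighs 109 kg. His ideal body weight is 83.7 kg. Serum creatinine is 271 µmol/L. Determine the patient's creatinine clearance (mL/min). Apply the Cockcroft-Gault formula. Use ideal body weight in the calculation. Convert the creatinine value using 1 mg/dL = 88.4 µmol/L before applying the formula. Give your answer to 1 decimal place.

22.0 mL/min

SCr = 271 / 88.4 = 3.066 mg/dL
CrCl = (140 − 82) × 83.7 / (72 × 3.066) = 4854.6 / 220.75 ≈ 22.0 mL/min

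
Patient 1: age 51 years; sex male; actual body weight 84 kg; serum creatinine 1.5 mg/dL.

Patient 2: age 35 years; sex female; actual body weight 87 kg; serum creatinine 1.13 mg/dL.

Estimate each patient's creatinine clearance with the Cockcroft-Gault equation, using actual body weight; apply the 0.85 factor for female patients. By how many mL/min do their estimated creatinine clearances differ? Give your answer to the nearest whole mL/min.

Patient 1: CrCl = (140 − 51) × 84 / (72 × 1.5) = 7476.0 / 108.00 ≈ 69.2 mL/min
Patient 2: CrCl = (140 − 35) × 87 / (72 × 1.13) × 0.85 = 9135.0 / 81.36 × 0.85 ≈ 95.4 mL/min
|69.2 − 95.4| = 26.2 mL/min

26 mL/min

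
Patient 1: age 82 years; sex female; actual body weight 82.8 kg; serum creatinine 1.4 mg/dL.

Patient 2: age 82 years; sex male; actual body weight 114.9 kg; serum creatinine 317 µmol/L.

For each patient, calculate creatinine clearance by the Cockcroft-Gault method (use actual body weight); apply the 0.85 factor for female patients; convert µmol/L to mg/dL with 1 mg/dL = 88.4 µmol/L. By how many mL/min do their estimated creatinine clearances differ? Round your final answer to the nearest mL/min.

15 mL/min

Patient 1: CrCl = (140 − 82) × 82.8 / (72 × 1.4) × 0.85 = 4802.4 / 100.80 × 0.85 ≈ 40.5 mL/min
Patient 2: SCr = 317 / 88.4 = 3.586 mg/dL
Patient 2: CrCl = (140 − 82) × 114.9 / (72 × 3.586) = 6664.2 / 258.19 ≈ 25.8 mL/min
|40.5 − 25.8| = 14.7 mL/min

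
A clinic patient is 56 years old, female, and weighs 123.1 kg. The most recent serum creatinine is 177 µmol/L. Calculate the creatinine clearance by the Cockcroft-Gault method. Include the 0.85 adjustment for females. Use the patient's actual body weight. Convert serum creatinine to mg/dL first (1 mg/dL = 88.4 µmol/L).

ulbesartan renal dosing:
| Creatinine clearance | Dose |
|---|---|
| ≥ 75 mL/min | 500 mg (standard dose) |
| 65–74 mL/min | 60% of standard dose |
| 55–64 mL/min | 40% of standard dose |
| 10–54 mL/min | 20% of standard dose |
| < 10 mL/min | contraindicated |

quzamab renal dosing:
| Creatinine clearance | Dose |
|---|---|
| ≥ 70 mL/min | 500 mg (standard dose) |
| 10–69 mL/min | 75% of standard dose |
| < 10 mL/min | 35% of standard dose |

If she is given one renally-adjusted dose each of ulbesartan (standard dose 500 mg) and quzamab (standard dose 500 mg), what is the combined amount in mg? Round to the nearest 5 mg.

575 mg

SCr = 177 / 88.4 = 2.002 mg/dL
CrCl = (140 − 56) × 123.1 / (72 × 2.002) × 0.85 = 10340.4 / 144.14 × 0.85 ≈ 61.0 mL/min
CrCl ≈ 61 mL/min.
ulbesartan: 55–64 mL/min → 40% of 500 mg = 200 mg.
quzamab: 10–69 mL/min → 75% of 500 mg = 375 mg.
Total = 200 + 375 = 575 mg.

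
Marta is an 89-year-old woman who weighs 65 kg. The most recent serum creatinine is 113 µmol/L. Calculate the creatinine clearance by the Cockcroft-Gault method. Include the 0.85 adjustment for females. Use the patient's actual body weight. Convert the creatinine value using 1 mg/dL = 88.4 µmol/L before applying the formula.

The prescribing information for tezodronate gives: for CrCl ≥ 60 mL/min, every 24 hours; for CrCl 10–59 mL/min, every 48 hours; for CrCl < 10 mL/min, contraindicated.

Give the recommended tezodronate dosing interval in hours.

SCr = 113 / 88.4 = 1.278 mg/dL
CrCl = (140 − 89) × 65 / (72 × 1.278) × 0.85 = 3315.0 / 92.02 × 0.85 ≈ 30.6 mL/min
CrCl ≈ 31 mL/min → bracket 10–59 mL/min → every 48 hours.

every 48 hours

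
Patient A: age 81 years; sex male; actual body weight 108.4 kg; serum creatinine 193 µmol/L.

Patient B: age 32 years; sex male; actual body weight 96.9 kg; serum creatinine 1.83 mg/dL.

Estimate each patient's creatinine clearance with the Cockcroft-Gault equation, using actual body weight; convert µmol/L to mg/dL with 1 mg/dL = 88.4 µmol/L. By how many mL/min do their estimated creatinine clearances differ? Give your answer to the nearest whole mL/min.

Patient A: SCr = 193 / 88.4 = 2.183 mg/dL
Patient A: CrCl = (140 − 81) × 108.4 / (72 × 2.183) = 6395.6 / 157.18 ≈ 40.7 mL/min
Patient B: CrCl = (140 − 32) × 96.9 / (72 × 1.83) = 10465.2 / 131.76 ≈ 79.4 mL/min
|40.7 − 79.4| = 38.7 mL/min

39 mL/min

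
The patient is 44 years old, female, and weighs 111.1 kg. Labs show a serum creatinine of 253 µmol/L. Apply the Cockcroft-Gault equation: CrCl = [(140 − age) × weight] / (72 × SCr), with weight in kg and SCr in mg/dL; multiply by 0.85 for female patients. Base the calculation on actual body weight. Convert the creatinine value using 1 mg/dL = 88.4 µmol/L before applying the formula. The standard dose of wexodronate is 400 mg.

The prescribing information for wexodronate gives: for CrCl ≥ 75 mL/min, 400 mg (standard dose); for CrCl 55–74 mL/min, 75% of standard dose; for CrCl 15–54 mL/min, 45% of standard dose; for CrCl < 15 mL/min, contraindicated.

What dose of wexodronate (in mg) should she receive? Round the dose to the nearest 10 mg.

180 mg

SCr = 253 / 88.4 = 2.862 mg/dL
CrCl = (140 − 44) × 111.1 / (72 × 2.862) × 0.85 = 10665.6 / 206.06 × 0.85 ≈ 44.0 mL/min
CrCl ≈ 44 mL/min → bracket 15–54 mL/min.
45% of 400 mg = 180 mg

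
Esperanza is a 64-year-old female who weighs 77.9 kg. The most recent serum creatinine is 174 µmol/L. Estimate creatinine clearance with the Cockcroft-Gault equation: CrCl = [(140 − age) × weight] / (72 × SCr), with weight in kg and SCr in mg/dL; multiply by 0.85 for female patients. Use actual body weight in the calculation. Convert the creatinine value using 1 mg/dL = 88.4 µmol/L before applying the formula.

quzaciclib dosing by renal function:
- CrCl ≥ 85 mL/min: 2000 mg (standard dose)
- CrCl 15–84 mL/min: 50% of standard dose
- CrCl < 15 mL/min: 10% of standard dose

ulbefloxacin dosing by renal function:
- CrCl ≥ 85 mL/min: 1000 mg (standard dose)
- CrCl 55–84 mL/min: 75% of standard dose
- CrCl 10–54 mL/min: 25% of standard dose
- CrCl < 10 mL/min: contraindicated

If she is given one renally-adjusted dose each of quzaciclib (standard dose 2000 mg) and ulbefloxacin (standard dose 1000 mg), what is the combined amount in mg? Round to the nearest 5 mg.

SCr = 174 / 88.4 = 1.968 mg/dL
CrCl = (140 − 64) × 77.9 / (72 × 1.968) × 0.85 = 5920.4 / 141.70 × 0.85 ≈ 35.5 mL/min
CrCl ≈ 36 mL/min.
quzaciclib: 15–84 mL/min → 50% of 2000 mg = 1000 mg.
ulbefloxacin: 10–54 mL/min → 25% of 1000 mg = 250 mg.
Total = 1000 + 250 = 1250 mg.

1250 mg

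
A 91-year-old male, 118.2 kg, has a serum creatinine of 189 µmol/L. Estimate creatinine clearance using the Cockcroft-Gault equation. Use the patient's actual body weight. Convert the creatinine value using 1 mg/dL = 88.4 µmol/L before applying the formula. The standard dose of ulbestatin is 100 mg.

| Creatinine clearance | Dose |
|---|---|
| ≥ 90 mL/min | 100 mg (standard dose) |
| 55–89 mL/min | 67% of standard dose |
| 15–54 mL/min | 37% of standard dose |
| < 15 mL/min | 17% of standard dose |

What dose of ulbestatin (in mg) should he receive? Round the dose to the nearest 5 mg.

SCr = 189 / 88.4 = 2.138 mg/dL
CrCl = (140 − 91) × 118.2 / (72 × 2.138) = 5791.8 / 153.94 ≈ 37.6 mL/min
CrCl ≈ 38 mL/min → bracket 15–54 mL/min.
37% of 100 mg = 37 mg → 35 mg

35 mg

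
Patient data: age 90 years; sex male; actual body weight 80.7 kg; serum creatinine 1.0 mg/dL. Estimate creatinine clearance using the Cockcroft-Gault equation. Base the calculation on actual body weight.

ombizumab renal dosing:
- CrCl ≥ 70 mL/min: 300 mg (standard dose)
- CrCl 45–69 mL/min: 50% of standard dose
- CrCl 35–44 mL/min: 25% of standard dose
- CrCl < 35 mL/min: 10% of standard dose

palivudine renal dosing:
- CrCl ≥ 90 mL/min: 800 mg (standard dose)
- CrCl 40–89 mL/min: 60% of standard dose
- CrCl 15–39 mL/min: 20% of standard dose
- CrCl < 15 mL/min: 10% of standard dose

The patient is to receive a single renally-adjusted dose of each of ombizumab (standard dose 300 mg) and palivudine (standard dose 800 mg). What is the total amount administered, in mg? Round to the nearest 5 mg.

630 mg

CrCl = (140 − 90) × 80.7 / (72 × 1) = 4035.0 / 72.00 ≈ 56.0 mL/min
CrCl ≈ 56 mL/min.
ombizumab: 45–69 mL/min → 50% of 300 mg = 150 mg.
palivudine: 40–89 mL/min → 60% of 800 mg = 480 mg.
Total = 150 + 480 = 630 mg.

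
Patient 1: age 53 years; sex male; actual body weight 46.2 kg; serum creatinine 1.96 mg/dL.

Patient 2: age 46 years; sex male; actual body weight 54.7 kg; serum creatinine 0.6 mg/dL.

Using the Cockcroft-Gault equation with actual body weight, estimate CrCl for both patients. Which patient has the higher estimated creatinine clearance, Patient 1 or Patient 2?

Patient 2

Patient 1: CrCl = (140 − 53) × 46.2 / (72 × 1.96) = 4019.4 / 141.12 ≈ 28.5 mL/min
Patient 2: CrCl = (140 − 46) × 54.7 / (72 × 0.6) = 5141.8 / 43.20 ≈ 119.0 mL/min
28.5 vs 119.0 mL/min → Patient 2 is higher.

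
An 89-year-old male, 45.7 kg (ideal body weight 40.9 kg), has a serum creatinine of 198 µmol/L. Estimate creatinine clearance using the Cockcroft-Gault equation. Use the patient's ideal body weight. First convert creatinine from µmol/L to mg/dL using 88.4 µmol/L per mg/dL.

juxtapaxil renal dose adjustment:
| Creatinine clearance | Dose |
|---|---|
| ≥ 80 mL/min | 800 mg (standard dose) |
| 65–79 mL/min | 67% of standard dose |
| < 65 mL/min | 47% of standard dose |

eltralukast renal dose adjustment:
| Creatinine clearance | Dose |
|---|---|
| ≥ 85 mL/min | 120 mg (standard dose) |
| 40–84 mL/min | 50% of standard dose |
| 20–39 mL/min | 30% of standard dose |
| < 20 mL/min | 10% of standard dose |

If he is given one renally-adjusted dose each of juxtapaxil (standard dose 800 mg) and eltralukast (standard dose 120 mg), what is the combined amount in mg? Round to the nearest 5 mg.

SCr = 198 / 88.4 = 2.24 mg/dL
CrCl = (140 − 89) × 40.9 / (72 × 2.24) = 2085.9 / 161.28 ≈ 12.9 mL/min
CrCl ≈ 13 mL/min.
juxtapaxil: < 65 mL/min → 47% of 800 mg = 376 mg.
eltralukast: < 20 mL/min → 10% of 120 mg = 12 mg.
Total = 376 + 12 = 388 mg.

390 mg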